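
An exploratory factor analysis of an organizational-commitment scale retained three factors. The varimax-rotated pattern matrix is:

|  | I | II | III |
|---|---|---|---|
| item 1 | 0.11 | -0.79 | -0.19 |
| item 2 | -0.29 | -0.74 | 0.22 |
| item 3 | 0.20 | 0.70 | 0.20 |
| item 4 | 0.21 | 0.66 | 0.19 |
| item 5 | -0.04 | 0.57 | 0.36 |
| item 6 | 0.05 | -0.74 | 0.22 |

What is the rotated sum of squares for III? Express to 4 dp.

0.3386

SS loadings for III = (-0.19)² + 0.22² + 0.20² + 0.19² + 0.36² + 0.22² = 0.0361 + 0.0484 + 0.0400 + 0.0361 + 0.1296 + 0.0484 = 0.3386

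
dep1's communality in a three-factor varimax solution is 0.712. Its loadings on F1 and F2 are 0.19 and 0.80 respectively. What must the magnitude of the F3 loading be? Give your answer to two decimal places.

Under orthogonal rotation h² = Σλ², so λ_F3² = h² − (0.6761) = 0.712 − 0.6761 = 0.0359.
|λ| = √0.0359 = 0.1895.

0.19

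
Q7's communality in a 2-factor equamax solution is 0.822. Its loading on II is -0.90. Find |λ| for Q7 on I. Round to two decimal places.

Under orthogonal rotation h² = Σλ², so λ_I² = h² − (0.8100) = 0.822 − 0.8100 = 0.0120.
|λ| = √0.0120 = 0.1095.

0.11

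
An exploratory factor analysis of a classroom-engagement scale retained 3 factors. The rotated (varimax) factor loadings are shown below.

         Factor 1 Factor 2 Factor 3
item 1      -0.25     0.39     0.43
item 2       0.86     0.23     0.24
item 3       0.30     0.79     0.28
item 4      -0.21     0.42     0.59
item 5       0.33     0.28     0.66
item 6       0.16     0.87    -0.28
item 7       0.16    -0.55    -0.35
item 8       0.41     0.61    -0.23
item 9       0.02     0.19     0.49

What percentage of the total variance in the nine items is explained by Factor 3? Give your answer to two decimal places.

17.76%

SS loadings for Factor 3 = 0.43² + 0.24² + 0.28² + 0.59² + 0.66² + (-0.28)² + (-0.35)² + (-0.23)² + 0.49² = 1.5985
With 9 standardized items, total variance = 9. Proportion = 1.5985/9 = 0.1776 → 17.76%.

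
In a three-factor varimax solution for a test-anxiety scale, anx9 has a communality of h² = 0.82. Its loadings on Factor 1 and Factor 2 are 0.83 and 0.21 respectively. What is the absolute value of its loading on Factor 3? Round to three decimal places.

0.295

Under orthogonal rotation h² = Σλ², so λ_Factor 3² = h² − (0.7330) = 0.82 − 0.7330 = 0.0870.
|λ| = √0.0870 = 0.2950.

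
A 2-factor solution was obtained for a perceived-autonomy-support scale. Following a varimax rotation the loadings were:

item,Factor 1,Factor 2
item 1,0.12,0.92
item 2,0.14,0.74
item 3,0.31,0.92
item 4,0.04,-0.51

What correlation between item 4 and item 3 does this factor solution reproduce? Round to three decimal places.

r̂ = Σ λ_i·λ_j across factors = (0.04)(0.31) + (-0.51)(0.92)
  = +0.0124 -0.4692 = -0.4568

-0.457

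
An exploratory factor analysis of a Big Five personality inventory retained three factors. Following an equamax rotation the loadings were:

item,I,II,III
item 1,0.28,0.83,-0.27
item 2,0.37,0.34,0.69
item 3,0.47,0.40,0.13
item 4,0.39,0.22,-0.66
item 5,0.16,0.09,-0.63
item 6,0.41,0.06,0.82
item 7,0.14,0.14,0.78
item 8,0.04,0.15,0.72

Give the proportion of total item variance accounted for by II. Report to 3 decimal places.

SS loadings for II = 0.83² + 0.34² + 0.40² + 0.22² + 0.09² + 0.06² + 0.14² + 0.15² = 1.0667
Proportion of variance = 1.0667 / 8 = 0.1333.

0.133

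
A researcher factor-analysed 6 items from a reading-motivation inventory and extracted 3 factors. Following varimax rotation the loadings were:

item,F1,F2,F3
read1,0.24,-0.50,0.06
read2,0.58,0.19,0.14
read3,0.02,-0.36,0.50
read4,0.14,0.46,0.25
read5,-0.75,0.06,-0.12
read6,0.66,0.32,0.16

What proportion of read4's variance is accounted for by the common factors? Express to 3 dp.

0.294

h² = 0.14² + 0.46² + 0.25² = 0.0196 + 0.2116 + 0.0625 = 0.2937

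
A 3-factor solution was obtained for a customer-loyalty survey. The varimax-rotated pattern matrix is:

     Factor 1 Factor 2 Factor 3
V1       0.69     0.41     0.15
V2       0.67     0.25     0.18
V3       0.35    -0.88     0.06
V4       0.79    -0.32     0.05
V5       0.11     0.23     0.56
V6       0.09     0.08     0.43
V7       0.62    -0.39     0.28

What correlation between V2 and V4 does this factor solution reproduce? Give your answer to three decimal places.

r̂ = Σ λ_i·λ_j across factors = (0.67)(0.79) + (0.25)(-0.32) + (0.18)(0.05)
  = +0.5293 -0.0800 +0.0090 = 0.4583

0.458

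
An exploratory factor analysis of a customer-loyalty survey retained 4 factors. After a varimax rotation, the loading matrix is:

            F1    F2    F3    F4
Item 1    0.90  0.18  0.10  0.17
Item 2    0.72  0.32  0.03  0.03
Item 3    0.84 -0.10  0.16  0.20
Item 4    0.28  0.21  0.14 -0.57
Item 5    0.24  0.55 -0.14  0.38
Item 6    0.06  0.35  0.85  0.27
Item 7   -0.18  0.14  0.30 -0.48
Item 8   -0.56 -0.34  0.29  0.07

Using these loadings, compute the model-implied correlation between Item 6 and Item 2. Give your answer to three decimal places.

r̂ = Σ λ_i·λ_j across factors = (0.06)(0.72) + (0.35)(0.32) + (0.85)(0.03) + (0.27)(0.03)
  = +0.0432 +0.1120 +0.0255 +0.0081 = 0.1888

0.189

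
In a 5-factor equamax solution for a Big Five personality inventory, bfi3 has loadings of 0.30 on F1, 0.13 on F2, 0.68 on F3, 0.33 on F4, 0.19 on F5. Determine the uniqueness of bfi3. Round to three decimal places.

h² = 0.30² + 0.13² + 0.68² + 0.33² + 0.19² = 0.0900 + 0.0169 + 0.4624 + 0.1089 + 0.0361 = 0.7143
Uniqueness u² = 1 − h² = 1 − 0.7143 = 0.2857

0.286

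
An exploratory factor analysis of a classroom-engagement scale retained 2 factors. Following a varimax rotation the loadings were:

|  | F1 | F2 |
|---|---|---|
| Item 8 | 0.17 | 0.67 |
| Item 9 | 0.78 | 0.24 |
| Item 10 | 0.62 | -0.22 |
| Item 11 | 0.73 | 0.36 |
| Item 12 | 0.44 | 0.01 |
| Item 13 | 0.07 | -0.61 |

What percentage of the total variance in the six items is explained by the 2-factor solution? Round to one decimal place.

Communalities: 0.4778, 0.6660, 0.4328, 0.6625, 0.1937, 0.3770; Σh² = 2.8098.
Total variance with 6 standardized items is 6, so the solution explains 2.8098/6 = 0.4683 = 46.83%.

46.8%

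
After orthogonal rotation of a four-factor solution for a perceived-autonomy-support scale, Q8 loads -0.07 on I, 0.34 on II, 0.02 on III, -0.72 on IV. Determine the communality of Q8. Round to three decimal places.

h² = (-0.07)² + 0.34² + 0.02² + (-0.72)² = 0.0049 + 0.1156 + 0.0004 + 0.5184 = 0.6393

0.639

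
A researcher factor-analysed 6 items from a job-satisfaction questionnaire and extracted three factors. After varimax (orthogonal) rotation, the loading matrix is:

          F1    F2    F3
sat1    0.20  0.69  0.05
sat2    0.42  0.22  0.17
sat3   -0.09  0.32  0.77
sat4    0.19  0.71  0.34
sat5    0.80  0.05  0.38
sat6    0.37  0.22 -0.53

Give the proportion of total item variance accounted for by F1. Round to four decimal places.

SS loadings for F1 = 0.20² + 0.42² + (-0.09)² + 0.19² + 0.80² + 0.37² = 1.0375
Proportion of variance = 1.0375 / 6 = 0.1729.

0.1729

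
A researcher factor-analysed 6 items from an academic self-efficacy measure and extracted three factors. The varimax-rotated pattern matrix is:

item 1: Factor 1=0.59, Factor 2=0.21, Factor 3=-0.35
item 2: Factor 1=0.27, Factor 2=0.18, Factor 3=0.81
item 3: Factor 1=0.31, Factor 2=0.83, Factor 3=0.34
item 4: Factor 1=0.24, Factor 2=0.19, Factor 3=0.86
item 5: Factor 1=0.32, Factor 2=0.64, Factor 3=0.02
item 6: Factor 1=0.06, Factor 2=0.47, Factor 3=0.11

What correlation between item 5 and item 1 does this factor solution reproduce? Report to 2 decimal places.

0.32

r̂ = Σ λ_i·λ_j across factors = (0.32)(0.59) + (0.64)(0.21) + (0.02)(-0.35)
  = +0.1888 +0.1344 -0.0070 = 0.3162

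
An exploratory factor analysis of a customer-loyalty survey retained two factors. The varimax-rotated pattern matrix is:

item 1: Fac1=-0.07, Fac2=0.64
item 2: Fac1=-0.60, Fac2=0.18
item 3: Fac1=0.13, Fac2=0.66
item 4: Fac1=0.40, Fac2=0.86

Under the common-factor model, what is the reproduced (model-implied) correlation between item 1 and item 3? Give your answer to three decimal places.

0.413

r̂ = Σ λ_i·λ_j across factors = (-0.07)(0.13) + (0.64)(0.66)
  = -0.0091 +0.4224 = 0.4133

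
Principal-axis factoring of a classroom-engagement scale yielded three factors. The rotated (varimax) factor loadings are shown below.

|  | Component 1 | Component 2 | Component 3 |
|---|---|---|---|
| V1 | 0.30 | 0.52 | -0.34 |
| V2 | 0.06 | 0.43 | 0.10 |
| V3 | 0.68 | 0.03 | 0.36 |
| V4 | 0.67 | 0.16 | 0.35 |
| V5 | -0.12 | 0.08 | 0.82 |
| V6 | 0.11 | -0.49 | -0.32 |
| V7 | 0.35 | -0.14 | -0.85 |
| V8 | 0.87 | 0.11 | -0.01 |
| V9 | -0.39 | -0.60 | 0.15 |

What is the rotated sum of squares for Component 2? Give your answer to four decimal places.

SS loadings for Component 2 = 0.52² + 0.43² + 0.03² + 0.16² + 0.08² + (-0.49)² + (-0.14)² + 0.11² + (-0.60)² = 0.2704 + 0.1849 + 0.0009 + 0.0256 + 0.0064 + 0.2401 + 0.0196 + 0.0121 + 0.3600 = 1.1200

1.1200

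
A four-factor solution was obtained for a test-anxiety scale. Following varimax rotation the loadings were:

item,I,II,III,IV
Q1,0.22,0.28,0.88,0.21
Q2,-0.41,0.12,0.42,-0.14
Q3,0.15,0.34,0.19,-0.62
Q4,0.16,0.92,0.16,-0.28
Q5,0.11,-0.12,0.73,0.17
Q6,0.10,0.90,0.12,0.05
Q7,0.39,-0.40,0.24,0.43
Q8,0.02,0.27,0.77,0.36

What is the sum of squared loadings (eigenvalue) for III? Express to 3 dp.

SS loadings for III = 0.88² + 0.42² + 0.19² + 0.16² + 0.73² + 0.12² + 0.24² + 0.77² = 0.7744 + 0.1764 + 0.0361 + 0.0256 + 0.5329 + 0.0144 + 0.0576 + 0.5929 = 2.2103

2.210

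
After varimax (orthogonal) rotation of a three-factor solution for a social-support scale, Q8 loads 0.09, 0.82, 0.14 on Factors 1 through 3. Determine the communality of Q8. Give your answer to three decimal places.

h² = 0.09² + 0.82² + 0.14² = 0.0081 + 0.6724 + 0.0196 = 0.7001

0.700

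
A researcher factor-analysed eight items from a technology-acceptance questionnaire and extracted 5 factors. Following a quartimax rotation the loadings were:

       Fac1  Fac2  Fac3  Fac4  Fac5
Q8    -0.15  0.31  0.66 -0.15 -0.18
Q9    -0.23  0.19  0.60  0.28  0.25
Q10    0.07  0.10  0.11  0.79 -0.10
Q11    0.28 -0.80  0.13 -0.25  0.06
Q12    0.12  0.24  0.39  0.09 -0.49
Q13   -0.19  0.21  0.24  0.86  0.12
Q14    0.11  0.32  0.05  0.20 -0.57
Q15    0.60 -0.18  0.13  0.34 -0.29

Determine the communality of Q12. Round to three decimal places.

0.472

h² = 0.12² + 0.24² + 0.39² + 0.09² + (-0.49)² = 0.0144 + 0.0576 + 0.1521 + 0.0081 + 0.2401 = 0.4723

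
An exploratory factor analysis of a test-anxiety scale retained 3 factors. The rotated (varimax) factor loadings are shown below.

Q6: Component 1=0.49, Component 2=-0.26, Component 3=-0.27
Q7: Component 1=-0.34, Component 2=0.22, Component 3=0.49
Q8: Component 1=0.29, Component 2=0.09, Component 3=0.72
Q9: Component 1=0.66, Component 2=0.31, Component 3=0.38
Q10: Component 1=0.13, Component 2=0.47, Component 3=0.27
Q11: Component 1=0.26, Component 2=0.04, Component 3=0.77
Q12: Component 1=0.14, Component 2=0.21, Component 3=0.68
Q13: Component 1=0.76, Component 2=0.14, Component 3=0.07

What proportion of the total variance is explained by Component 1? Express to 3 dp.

SS loadings for Component 1 = 0.49² + (-0.34)² + 0.29² + 0.66² + 0.13² + 0.26² + 0.14² + 0.76² = 1.5571
Proportion of variance = 1.5571 / 8 = 0.1946.

0.195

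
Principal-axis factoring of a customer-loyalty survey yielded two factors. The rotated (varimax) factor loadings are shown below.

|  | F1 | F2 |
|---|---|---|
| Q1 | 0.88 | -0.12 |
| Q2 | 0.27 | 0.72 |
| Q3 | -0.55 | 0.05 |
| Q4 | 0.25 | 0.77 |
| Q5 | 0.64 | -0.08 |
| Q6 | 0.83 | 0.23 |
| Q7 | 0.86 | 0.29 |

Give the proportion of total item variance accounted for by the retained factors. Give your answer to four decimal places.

0.6174

Communalities: 0.7888, 0.5913, 0.3050, 0.6554, 0.4160, 0.7418, 0.8237; Σh² = 4.3220.
Total variance with 7 standardized items is 7, so the solution explains 4.3220/7 = 0.6174.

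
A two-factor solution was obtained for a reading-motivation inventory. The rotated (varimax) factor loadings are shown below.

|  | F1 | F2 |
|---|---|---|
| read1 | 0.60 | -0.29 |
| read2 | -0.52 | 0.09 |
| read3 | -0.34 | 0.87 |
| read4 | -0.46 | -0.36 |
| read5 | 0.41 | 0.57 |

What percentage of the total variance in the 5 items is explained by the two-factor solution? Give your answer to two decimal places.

Communalities: 0.4441, 0.2785, 0.8725, 0.3412, 0.4930; Σh² = 2.4293.
Total variance with 5 standardized items is 5, so the solution explains 2.4293/5 = 0.4859 = 48.59%.

48.59%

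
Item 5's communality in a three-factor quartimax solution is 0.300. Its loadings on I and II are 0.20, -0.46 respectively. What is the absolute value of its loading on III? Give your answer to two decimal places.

0.22

Under orthogonal rotation h² = Σλ², so λ_III² = h² − (0.2516) = 0.300 − 0.2516 = 0.0484.
|λ| = √0.0484 = 0.2200.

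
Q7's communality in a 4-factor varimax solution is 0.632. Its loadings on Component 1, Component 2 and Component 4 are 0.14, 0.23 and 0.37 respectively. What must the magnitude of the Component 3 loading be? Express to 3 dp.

Under orthogonal rotation h² = Σλ², so λ_Component 3² = h² − (0.2094) = 0.632 − 0.2094 = 0.4226.
|λ| = √0.4226 = 0.6501.

0.650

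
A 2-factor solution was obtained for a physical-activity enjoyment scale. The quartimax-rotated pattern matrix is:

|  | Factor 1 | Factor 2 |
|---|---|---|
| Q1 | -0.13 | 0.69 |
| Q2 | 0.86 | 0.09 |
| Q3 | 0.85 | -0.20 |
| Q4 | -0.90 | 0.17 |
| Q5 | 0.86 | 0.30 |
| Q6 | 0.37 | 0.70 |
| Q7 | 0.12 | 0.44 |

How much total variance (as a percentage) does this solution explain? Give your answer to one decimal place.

Communalities: 0.4930, 0.7477, 0.7625, 0.8389, 0.8296, 0.6269, 0.2080; Σh² = 4.5066.
Total variance with 7 standardized items is 7, so the solution explains 4.5066/7 = 0.6438 = 64.38%.

64.4%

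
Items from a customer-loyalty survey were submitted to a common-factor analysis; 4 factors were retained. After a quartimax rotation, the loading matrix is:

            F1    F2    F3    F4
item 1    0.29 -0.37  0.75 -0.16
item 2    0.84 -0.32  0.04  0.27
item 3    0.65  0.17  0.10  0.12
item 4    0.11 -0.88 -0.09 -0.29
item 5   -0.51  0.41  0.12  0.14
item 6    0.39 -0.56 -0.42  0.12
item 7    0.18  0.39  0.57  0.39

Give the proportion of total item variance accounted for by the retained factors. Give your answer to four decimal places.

0.6895

SS loadings by factor: 1.6689, 1.6764, 1.0979, 0.3831; total = 4.8263.
Total variance with 7 standardized items is 7, so the solution explains 4.8263/7 = 0.6895.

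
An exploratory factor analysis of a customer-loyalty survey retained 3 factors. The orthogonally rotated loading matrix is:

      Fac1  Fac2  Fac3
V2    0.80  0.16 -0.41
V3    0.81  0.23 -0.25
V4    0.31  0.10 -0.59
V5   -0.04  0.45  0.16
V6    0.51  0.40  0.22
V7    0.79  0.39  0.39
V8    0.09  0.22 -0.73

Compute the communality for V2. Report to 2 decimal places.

0.83

h² = 0.80² + 0.16² + (-0.41)² = 0.6400 + 0.0256 + 0.1681 = 0.8337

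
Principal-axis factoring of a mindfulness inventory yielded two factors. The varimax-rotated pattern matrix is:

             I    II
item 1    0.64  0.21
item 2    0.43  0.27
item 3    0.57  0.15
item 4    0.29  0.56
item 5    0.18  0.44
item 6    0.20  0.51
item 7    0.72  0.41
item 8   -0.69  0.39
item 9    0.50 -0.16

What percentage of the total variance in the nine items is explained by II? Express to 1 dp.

SS loadings for II = 0.21² + 0.27² + 0.15² + 0.56² + 0.44² + 0.51² + 0.41² + 0.39² + (-0.16)² = 1.2526
With 9 standardized items, total variance = 9. Proportion = 1.2526/9 = 0.1392 → 13.92%.

13.9%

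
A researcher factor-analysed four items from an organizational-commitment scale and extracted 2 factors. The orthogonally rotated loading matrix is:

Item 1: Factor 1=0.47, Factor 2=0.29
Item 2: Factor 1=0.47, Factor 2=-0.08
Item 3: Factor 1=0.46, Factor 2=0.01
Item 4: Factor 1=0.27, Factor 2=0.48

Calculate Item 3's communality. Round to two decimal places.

h² = 0.46² + 0.01² = 0.2116 + 0.0001 = 0.2117

0.21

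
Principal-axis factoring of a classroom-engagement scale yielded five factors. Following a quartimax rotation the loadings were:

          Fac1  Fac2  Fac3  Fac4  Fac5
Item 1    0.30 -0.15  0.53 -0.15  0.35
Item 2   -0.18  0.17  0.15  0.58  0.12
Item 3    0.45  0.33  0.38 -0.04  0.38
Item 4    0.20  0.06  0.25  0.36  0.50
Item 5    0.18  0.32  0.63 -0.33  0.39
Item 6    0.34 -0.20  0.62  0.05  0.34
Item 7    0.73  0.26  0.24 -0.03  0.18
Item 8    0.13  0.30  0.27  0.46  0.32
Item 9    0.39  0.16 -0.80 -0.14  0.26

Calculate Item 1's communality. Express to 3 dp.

h² = 0.30² + (-0.15)² + 0.53² + (-0.15)² + 0.35² = 0.0900 + 0.0225 + 0.2809 + 0.0225 + 0.1225 = 0.5384

0.538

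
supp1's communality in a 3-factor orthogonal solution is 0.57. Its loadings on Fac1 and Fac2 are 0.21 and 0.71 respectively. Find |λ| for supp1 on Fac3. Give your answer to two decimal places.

0.15

Under orthogonal rotation h² = Σλ², so λ_Fac3² = h² − (0.5482) = 0.57 − 0.5482 = 0.0218.
|λ| = √0.0218 = 0.1476.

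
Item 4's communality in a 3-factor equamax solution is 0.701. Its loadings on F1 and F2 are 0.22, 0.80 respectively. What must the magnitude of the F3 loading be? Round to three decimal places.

Under orthogonal rotation h² = Σλ², so λ_F3² = h² − (0.6884) = 0.701 − 0.6884 = 0.0126.
|λ| = √0.0126 = 0.1122.

0.112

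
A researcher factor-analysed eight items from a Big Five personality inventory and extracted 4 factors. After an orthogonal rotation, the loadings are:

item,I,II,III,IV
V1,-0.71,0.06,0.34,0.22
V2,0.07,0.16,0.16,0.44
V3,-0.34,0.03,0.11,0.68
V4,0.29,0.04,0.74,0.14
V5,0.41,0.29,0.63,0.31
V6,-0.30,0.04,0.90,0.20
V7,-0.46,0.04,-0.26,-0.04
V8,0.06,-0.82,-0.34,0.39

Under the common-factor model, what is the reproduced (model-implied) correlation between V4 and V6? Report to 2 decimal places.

0.61

r̂ = Σ λ_i·λ_j across factors = (0.29)(-0.30) + (0.04)(0.04) + (0.74)(0.90) + (0.14)(0.20)
  = -0.0870 +0.0016 +0.6660 +0.0280 = 0.6086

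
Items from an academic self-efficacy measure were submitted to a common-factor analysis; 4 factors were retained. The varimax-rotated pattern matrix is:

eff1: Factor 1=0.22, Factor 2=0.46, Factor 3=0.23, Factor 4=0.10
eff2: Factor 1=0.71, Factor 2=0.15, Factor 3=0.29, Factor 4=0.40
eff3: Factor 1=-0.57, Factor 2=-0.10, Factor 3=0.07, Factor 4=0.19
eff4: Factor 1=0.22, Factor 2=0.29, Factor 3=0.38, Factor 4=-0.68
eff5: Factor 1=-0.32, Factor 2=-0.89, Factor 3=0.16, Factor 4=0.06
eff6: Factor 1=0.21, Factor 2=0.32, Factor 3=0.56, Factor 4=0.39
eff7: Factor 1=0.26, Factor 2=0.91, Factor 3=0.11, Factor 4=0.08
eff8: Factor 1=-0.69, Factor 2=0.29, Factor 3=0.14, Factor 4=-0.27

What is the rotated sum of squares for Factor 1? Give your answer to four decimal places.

1.6160

SS loadings for Factor 1 = 0.22² + 0.71² + (-0.57)² + 0.22² + (-0.32)² + 0.21² + 0.26² + (-0.69)² = 0.0484 + 0.5041 + 0.3249 + 0.0484 + 0.1024 + 0.0441 + 0.0676 + 0.4761 = 1.6160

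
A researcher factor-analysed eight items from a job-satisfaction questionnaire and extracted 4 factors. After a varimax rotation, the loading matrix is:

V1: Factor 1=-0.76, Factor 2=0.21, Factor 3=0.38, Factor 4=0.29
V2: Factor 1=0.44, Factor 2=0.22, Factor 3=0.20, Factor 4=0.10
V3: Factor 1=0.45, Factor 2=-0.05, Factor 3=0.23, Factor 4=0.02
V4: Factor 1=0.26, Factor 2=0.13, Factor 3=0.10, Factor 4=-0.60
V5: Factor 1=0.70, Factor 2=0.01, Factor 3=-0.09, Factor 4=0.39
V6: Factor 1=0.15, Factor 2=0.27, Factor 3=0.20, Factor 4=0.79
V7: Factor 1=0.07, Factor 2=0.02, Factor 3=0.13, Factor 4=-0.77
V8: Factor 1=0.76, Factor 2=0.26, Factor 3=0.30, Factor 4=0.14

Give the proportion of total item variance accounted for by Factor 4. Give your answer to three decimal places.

SS loadings for Factor 4 = 0.29² + 0.10² + 0.02² + (-0.60)² + 0.39² + 0.79² + (-0.77)² + 0.14² = 1.8432
Proportion of variance = 1.8432 / 8 = 0.2304.

0.230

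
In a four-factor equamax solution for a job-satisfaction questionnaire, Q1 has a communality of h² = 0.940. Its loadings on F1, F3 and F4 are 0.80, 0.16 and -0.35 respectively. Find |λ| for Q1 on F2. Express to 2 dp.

Under orthogonal rotation h² = Σλ², so λ_F2² = h² − (0.7881) = 0.940 − 0.7881 = 0.1519.
|λ| = √0.1519 = 0.3897.

0.39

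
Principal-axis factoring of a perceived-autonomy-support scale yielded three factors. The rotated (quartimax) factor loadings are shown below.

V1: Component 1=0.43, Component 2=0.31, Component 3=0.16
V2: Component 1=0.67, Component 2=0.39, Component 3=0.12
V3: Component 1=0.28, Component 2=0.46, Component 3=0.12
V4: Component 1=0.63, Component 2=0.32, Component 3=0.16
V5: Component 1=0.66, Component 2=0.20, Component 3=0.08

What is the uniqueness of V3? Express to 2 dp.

h² = 0.28² + 0.46² + 0.12² = 0.0784 + 0.2116 + 0.0144 = 0.3044
Uniqueness u² = 1 − h² = 1 − 0.3044 = 0.6956

0.70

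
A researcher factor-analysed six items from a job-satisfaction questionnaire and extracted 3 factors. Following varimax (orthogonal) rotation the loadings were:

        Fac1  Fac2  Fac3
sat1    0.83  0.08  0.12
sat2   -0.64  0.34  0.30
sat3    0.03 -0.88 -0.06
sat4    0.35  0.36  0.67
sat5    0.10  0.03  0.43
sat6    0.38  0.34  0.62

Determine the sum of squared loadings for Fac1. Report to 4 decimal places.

1.3763

SS loadings for Fac1 = 0.83² + (-0.64)² + 0.03² + 0.35² + 0.10² + 0.38² = 0.6889 + 0.4096 + 0.0009 + 0.1225 + 0.0100 + 0.1444 = 1.3763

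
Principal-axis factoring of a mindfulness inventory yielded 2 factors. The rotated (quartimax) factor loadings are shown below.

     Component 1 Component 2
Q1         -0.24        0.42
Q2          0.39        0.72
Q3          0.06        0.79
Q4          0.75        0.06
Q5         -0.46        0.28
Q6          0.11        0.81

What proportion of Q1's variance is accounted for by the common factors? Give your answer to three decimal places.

h² = (-0.24)² + 0.42² = 0.0576 + 0.1764 = 0.2340

0.234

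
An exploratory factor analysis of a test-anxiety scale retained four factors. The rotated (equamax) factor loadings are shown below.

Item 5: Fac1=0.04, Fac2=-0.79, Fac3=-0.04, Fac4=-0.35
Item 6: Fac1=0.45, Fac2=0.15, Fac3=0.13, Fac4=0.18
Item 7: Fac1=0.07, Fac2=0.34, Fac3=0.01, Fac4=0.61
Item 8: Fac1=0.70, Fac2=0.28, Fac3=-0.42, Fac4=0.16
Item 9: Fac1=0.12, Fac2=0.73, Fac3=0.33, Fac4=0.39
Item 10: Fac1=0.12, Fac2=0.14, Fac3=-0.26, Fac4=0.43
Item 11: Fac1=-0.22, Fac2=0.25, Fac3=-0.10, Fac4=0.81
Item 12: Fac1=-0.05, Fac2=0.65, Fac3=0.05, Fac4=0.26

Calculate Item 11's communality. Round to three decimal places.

0.777

h² = (-0.22)² + 0.25² + (-0.10)² + 0.81² = 0.0484 + 0.0625 + 0.0100 + 0.6561 = 0.7770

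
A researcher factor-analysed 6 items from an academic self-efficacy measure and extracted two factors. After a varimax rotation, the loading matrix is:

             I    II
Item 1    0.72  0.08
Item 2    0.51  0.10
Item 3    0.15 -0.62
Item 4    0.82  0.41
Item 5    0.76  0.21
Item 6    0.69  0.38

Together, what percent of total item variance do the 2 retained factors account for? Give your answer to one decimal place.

SS loadings by factor: 2.5271, 0.7574; total = 3.2845.
Total variance with 6 standardized items is 6, so the solution explains 3.2845/6 = 0.5474 = 54.74%.

54.7%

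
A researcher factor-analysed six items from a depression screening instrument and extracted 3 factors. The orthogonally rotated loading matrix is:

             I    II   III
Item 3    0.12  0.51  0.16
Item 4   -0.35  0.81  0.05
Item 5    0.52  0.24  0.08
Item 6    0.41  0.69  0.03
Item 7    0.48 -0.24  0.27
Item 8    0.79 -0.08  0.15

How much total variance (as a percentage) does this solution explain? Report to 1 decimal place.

Communalities: 0.3001, 0.7811, 0.3344, 0.6451, 0.3609, 0.6530; Σh² = 3.0746.
Total variance with 6 standardized items is 6, so the solution explains 3.0746/6 = 0.5124 = 51.24%.

51.2%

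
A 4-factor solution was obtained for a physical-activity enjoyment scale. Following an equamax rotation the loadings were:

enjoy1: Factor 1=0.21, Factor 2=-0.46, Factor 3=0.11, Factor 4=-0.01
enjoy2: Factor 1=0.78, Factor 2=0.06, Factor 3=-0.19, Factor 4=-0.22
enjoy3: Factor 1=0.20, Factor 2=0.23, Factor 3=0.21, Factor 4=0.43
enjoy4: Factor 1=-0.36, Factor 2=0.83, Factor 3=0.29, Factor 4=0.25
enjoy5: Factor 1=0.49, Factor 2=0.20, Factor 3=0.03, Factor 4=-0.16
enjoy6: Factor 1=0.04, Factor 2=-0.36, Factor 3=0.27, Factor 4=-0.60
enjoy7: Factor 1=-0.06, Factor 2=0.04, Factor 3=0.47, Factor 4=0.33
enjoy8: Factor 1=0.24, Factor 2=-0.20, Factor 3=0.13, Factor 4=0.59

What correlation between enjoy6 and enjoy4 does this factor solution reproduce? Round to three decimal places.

r̂ = Σ λ_i·λ_j across factors = (0.04)(-0.36) + (-0.36)(0.83) + (0.27)(0.29) + (-0.60)(0.25)
  = -0.0144 -0.2988 +0.0783 -0.1500 = -0.3849

-0.385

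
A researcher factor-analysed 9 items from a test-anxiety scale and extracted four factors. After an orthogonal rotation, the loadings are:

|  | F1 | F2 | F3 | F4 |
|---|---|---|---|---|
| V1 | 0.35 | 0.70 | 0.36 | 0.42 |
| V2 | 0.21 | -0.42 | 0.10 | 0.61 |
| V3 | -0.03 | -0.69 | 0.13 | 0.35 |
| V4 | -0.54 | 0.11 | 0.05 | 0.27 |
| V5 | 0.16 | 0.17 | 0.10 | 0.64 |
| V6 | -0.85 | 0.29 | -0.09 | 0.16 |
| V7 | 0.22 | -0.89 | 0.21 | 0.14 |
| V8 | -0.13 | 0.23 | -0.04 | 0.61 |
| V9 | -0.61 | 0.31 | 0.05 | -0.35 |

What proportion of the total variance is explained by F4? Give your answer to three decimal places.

0.188

SS loadings for F4 = 0.42² + 0.61² + 0.35² + 0.27² + 0.64² + 0.16² + 0.14² + 0.61² + (-0.35)² = 1.6933
Proportion of variance = 1.6933 / 9 = 0.1881.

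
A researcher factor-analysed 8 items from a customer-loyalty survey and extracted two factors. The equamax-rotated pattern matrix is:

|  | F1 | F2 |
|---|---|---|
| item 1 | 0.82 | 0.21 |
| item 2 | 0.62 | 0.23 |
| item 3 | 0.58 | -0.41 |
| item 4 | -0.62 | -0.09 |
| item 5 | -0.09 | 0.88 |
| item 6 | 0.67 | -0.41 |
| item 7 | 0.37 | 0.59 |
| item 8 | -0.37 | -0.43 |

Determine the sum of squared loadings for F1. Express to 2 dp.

SS loadings for F1 = 0.82² + 0.62² + 0.58² + (-0.62)² + (-0.09)² + 0.67² + 0.37² + (-0.37)² = 0.6724 + 0.3844 + 0.3364 + 0.3844 + 0.0081 + 0.4489 + 0.1369 + 0.1369 = 2.5084

2.51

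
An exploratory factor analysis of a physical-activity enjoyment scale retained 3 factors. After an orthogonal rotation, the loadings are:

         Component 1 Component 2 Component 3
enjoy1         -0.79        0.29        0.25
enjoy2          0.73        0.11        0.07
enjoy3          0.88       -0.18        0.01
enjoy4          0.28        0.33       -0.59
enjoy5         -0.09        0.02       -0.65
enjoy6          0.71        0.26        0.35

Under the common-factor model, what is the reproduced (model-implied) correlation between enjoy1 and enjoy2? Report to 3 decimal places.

r̂ = Σ λ_i·λ_j across factors = (-0.79)(0.73) + (0.29)(0.11) + (0.25)(0.07)
  = -0.5767 +0.0319 +0.0175 = -0.5273

-0.527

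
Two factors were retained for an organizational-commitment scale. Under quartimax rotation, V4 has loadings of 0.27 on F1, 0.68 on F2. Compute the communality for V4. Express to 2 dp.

h² = 0.27² + 0.68² = 0.0729 + 0.4624 = 0.5353

0.54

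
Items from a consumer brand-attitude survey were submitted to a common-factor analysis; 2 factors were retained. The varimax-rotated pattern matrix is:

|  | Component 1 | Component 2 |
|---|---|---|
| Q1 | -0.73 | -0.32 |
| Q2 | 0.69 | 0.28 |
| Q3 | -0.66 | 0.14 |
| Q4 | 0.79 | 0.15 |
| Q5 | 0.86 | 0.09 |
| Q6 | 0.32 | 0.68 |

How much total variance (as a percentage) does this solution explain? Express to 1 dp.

Communalities: 0.6353, 0.5545, 0.4552, 0.6466, 0.7477, 0.5648; Σh² = 3.6041.
Total variance with 6 standardized items is 6, so the solution explains 3.6041/6 = 0.6007 = 60.07%.

60.1%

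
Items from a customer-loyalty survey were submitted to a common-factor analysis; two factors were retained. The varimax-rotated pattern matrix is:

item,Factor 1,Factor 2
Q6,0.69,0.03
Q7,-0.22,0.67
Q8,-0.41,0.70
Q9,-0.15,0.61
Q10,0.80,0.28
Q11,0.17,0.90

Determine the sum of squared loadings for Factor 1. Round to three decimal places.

SS loadings for Factor 1 = 0.69² + (-0.22)² + (-0.41)² + (-0.15)² + 0.80² + 0.17² = 0.4761 + 0.0484 + 0.1681 + 0.0225 + 0.6400 + 0.0289 = 1.3840

1.384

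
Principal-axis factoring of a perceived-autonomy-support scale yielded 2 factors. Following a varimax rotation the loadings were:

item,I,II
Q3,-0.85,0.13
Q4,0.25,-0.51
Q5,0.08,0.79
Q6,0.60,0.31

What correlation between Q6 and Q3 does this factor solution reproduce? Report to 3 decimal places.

r̂ = Σ λ_i·λ_j across factors = (0.60)(-0.85) + (0.31)(0.13)
  = -0.5100 +0.0403 = -0.4697

-0.470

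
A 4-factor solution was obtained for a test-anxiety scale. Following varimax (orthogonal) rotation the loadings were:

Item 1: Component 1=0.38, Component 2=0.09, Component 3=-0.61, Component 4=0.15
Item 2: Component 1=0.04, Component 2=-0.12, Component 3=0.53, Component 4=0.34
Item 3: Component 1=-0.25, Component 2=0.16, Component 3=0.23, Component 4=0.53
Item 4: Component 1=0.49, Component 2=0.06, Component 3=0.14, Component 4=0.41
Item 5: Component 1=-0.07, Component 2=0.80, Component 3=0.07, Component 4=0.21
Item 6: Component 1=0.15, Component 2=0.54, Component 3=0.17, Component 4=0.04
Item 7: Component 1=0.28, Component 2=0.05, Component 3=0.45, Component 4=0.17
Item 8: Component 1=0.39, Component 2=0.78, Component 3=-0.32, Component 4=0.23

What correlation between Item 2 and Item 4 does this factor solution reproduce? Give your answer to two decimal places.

r̂ = Σ λ_i·λ_j across factors = (0.04)(0.49) + (-0.12)(0.06) + (0.53)(0.14) + (0.34)(0.41)
  = +0.0196 -0.0072 +0.0742 +0.1394 = 0.2260

0.23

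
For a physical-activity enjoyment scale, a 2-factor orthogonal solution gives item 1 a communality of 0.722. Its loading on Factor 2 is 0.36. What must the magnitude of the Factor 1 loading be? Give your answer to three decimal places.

Under orthogonal rotation h² = Σλ², so λ_Factor 1² = h² − (0.1296) = 0.722 − 0.1296 = 0.5924.
|λ| = √0.5924 = 0.7697.

0.770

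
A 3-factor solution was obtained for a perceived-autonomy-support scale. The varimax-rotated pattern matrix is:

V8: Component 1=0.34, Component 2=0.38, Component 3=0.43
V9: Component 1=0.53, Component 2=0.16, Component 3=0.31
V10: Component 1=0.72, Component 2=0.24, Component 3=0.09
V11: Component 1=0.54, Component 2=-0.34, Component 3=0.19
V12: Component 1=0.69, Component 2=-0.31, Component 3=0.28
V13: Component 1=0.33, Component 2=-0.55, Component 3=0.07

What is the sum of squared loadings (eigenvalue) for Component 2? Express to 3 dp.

0.742

SS loadings for Component 2 = 0.38² + 0.16² + 0.24² + (-0.34)² + (-0.31)² + (-0.55)² = 0.1444 + 0.0256 + 0.0576 + 0.1156 + 0.0961 + 0.3025 = 0.7418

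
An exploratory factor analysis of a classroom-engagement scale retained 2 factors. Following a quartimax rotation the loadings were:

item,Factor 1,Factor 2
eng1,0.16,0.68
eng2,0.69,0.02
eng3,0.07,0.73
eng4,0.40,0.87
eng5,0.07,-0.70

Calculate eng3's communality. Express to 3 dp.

h² = 0.07² + 0.73² = 0.0049 + 0.5329 = 0.5378

0.538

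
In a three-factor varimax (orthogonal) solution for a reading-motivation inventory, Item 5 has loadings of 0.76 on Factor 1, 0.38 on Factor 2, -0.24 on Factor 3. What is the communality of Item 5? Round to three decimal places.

h² = 0.76² + 0.38² + (-0.24)² = 0.5776 + 0.1444 + 0.0576 = 0.7796

0.780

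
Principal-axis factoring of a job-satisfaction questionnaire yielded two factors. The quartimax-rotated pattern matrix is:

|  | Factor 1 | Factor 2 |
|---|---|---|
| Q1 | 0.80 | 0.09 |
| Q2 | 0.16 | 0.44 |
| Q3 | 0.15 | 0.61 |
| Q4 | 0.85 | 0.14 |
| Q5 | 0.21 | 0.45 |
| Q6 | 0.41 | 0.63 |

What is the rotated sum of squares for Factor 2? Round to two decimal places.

SS loadings for Factor 2 = 0.09² + 0.44² + 0.61² + 0.14² + 0.45² + 0.63² = 0.0081 + 0.1936 + 0.3721 + 0.0196 + 0.2025 + 0.3969 = 1.1928

1.19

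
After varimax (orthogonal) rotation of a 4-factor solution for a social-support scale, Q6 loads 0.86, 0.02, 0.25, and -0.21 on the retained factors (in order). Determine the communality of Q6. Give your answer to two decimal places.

h² = 0.86² + 0.02² + 0.25² + (-0.21)² = 0.7396 + 0.0004 + 0.0625 + 0.0441 = 0.8466

0.85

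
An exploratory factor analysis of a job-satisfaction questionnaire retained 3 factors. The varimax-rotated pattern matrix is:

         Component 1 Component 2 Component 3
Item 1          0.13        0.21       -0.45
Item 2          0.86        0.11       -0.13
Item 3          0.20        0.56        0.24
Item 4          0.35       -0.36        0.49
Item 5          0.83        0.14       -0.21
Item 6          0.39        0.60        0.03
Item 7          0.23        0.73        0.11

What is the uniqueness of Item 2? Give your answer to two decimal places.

h² = 0.86² + 0.11² + (-0.13)² = 0.7396 + 0.0121 + 0.0169 = 0.7686
Uniqueness u² = 1 − h² = 1 − 0.7686 = 0.2314

0.23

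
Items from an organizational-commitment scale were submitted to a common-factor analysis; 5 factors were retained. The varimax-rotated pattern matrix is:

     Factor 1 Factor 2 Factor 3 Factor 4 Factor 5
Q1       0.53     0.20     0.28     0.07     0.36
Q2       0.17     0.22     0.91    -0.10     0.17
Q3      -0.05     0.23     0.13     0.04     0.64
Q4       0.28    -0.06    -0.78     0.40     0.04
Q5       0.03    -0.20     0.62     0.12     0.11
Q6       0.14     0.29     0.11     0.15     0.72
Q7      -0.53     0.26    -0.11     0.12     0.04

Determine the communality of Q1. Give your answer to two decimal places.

0.53

h² = 0.53² + 0.20² + 0.28² + 0.07² + 0.36² = 0.2809 + 0.0400 + 0.0784 + 0.0049 + 0.1296 = 0.5338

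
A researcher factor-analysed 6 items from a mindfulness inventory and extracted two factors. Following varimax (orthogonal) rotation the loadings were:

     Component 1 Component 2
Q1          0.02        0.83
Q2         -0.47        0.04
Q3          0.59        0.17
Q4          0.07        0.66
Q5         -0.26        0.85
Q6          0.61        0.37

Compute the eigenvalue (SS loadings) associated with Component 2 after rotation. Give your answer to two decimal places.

2.01

SS loadings for Component 2 = 0.83² + 0.04² + 0.17² + 0.66² + 0.85² + 0.37² = 0.6889 + 0.0016 + 0.0289 + 0.4356 + 0.7225 + 0.1369 = 2.0144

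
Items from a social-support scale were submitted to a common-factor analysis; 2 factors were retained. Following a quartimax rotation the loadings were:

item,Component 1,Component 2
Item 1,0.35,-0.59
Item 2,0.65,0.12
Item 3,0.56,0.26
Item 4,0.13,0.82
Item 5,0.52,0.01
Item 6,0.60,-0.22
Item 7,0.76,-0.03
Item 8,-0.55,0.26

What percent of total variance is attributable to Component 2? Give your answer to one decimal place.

15.2%

SS loadings for Component 2 = (-0.59)² + 0.12² + 0.26² + 0.82² + 0.01² + (-0.22)² + (-0.03)² + 0.26² = 1.2195
With 8 standardized items, total variance = 8. Proportion = 1.2195/8 = 0.1524 → 15.24%.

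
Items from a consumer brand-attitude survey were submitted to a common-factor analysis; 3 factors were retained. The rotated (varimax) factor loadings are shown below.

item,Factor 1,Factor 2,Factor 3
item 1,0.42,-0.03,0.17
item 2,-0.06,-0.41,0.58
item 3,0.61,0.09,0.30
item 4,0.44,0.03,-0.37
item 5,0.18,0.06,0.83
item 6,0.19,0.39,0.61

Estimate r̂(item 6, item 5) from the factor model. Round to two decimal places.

r̂ = Σ λ_i·λ_j across factors = (0.19)(0.18) + (0.39)(0.06) + (0.61)(0.83)
  = +0.0342 +0.0234 +0.5063 = 0.5639

0.56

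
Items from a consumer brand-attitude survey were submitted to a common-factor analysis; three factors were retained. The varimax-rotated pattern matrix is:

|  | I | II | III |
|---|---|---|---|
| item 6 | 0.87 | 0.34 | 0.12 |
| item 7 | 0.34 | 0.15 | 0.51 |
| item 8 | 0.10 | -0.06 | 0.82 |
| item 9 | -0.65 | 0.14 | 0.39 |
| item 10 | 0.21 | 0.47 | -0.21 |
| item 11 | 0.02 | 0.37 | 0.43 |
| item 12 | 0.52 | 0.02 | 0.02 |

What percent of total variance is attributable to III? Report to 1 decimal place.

19.0%

SS loadings for III = 0.12² + 0.51² + 0.82² + 0.39² + (-0.21)² + 0.43² + 0.02² = 1.3284
With 7 standardized items, total variance = 7. Proportion = 1.3284/7 = 0.1898 → 18.98%.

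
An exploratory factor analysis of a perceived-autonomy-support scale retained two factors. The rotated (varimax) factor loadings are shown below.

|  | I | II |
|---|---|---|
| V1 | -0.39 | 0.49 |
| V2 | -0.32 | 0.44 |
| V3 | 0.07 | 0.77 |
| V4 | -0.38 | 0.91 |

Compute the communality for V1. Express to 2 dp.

h² = (-0.39)² + 0.49² = 0.1521 + 0.2401 = 0.3922

0.39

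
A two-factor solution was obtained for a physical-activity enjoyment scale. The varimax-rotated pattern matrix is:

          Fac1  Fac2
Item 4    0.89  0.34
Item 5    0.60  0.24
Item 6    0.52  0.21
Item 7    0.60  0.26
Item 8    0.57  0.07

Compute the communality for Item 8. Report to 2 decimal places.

0.33

h² = 0.57² + 0.07² = 0.3249 + 0.0049 = 0.3298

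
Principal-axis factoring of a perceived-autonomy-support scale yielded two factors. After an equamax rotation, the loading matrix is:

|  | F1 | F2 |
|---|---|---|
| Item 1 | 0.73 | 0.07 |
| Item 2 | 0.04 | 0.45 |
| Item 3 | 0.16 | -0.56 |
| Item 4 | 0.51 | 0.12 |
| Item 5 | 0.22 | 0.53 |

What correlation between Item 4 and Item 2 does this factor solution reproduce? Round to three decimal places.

r̂ = Σ λ_i·λ_j across factors = (0.51)(0.04) + (0.12)(0.45)
  = +0.0204 +0.0540 = 0.0744

0.074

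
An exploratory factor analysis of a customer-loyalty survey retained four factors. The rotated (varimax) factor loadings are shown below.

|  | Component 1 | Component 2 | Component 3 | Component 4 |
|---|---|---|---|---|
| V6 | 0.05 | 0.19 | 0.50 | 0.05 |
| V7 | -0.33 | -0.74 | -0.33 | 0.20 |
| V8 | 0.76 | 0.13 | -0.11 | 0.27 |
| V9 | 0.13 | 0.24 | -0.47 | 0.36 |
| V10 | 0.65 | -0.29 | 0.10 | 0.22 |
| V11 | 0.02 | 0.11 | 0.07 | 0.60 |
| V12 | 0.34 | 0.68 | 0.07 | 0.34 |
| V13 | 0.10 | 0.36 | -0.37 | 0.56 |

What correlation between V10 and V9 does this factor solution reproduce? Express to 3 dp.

0.047

r̂ = Σ λ_i·λ_j across factors = (0.65)(0.13) + (-0.29)(0.24) + (0.10)(-0.47) + (0.22)(0.36)
  = +0.0845 -0.0696 -0.0470 +0.0792 = 0.0471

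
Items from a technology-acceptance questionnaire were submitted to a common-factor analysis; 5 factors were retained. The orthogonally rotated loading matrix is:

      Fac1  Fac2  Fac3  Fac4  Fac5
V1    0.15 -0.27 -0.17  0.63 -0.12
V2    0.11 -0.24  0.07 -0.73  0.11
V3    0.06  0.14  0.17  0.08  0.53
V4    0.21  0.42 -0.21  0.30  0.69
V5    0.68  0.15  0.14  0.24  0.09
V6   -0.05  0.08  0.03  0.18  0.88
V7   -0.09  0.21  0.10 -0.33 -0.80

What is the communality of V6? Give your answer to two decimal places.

0.82

h² = (-0.05)² + 0.08² + 0.03² + 0.18² + 0.88² = 0.0025 + 0.0064 + 0.0009 + 0.0324 + 0.7744 = 0.8166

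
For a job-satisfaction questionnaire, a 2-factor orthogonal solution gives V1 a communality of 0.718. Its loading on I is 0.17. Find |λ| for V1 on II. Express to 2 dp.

0.83

Under orthogonal rotation h² = Σλ², so λ_II² = h² − (0.0289) = 0.718 − 0.0289 = 0.6891.
|λ| = √0.6891 = 0.8301.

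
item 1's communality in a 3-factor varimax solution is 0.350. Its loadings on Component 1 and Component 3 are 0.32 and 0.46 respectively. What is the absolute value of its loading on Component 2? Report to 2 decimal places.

0.19

Under orthogonal rotation h² = Σλ², so λ_Component 2² = h² − (0.3140) = 0.350 − 0.3140 = 0.0360.
|λ| = √0.0360 = 0.1897.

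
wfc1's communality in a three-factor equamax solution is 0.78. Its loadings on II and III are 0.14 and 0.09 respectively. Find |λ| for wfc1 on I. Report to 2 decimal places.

Under orthogonal rotation h² = Σλ², so λ_I² = h² − (0.0277) = 0.78 − 0.0277 = 0.7523.
|λ| = √0.7523 = 0.8674.

0.87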